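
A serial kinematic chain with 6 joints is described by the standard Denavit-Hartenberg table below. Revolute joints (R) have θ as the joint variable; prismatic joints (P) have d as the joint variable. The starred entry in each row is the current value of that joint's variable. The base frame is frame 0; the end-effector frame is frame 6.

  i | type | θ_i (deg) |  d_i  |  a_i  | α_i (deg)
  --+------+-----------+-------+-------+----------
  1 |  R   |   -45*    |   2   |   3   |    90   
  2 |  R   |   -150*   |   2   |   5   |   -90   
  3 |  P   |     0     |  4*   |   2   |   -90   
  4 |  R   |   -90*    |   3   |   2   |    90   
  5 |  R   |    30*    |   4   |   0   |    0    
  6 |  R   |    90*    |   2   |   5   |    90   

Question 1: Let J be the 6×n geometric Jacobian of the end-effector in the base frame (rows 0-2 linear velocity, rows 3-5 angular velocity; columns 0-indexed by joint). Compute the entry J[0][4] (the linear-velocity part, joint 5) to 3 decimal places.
-3.299

axis z_4 = (0.6124,-0.6124,0.5000); lever o_n−o_4 = (5.8522,0.2715,5.1651)
cross product → J_v[:, 4] = (-3.2987,-0.2368,3.7500)
J_ω[:, 4] = z_4
entry J[0][4] = -3.2987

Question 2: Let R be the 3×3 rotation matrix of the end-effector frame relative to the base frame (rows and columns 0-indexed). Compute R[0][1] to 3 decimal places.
End-effector y-axis (col 1 of R) = (0.6124,-0.6124,0.5000)
R[0][1] = 0.6124

0.612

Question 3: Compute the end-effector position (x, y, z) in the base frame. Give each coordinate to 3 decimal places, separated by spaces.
after link 1: o_1 = (2.1213, -2.1213, 2.0000)
after link 2: o_2 = (-2.3548, -0.4737, -0.5000)
after link 3: o_3 = (-2.1653, -0.6631, -4.9641)
after link 4: o_4 = (0.6631, 0.7511, -6.6962)
after link 5: o_5 = (3.1126, -1.6984, -4.6962)
after link 6: o_6 = (6.5154, 1.0226, -1.5311)

6.515 1.023 -1.531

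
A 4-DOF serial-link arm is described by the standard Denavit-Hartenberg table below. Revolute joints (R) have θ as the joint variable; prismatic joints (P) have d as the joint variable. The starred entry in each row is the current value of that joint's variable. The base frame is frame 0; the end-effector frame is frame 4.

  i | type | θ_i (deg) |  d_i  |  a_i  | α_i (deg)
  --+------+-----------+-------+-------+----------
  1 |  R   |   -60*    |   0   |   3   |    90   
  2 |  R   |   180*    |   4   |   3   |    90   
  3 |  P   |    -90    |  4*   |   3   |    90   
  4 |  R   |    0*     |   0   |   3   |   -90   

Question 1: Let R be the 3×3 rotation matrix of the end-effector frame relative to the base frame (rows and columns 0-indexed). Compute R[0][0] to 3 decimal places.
0.866

End-effector x-axis (col 0 of R) = (0.8660,0.5000,0.0000)
R[0][0] = 0.8660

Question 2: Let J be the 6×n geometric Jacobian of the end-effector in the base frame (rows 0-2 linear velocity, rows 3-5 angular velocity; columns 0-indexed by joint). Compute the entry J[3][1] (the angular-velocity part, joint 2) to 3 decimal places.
-0.866

axis z_1 = (-0.8660,-0.5000,0.0000); lever o_n−o_1 = (0.2321,3.5981,4.0000)
cross product → J_v[:, 1] = (-2.0000,3.4641,-3.0000)
J_ω[:, 1] = z_1
entry J[3][1] = -0.8660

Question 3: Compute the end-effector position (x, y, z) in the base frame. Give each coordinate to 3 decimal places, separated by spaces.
1.732 1.000 4.000

after link 1: o_1 = (1.5000, -2.5981, 0.0000)
after link 2: o_2 = (-3.4641, -2.0000, 0.0000)
after link 3: o_3 = (-0.8660, -0.5000, 4.0000)
after link 4: o_4 = (1.7321, 1.0000, 4.0000)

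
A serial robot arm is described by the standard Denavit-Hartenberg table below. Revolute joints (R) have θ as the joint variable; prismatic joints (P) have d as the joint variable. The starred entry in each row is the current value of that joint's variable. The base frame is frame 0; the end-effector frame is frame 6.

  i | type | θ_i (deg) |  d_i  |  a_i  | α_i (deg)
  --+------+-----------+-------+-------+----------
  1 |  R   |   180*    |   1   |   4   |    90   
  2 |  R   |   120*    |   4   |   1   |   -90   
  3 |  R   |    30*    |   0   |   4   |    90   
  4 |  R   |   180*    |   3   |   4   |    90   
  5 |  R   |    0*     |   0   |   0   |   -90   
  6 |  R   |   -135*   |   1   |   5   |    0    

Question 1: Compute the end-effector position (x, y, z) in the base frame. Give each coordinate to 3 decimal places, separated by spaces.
2.093 5.696 4.482

after link 1: o_1 = (-4.0000, 0.0000, 1.0000)
after link 2: o_2 = (-3.5000, 4.0000, 1.8660)
after link 3: o_3 = (-1.7679, 2.0000, 4.8660)
after link 4: o_4 = (-2.7500, 6.5981, 3.1651)
after link 5: o_5 = (-2.7500, 6.5981, 3.1651)
after link 6: o_6 = (2.0928, 5.6963, 4.4820)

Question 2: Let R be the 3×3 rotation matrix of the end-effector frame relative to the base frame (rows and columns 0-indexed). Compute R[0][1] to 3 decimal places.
End-effector y-axis (col 1 of R) = (0.3062,0.3536,-0.8839)
R[0][1] = 0.3062

0.306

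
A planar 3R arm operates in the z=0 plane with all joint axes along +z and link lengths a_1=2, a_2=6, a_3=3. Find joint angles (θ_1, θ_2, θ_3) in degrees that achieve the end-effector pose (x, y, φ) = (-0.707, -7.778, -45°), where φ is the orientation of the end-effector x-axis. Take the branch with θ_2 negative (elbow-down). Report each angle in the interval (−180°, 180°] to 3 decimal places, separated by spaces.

-44.994 -90.006 90.000

wrist centre = target − a_3·(cos φ, sin φ) = (-2.8283, -5.6567)
cos θ_2 = (39.9974−2²−6²)/(2·2·6) = -0.0001; θ_2 = -90.0062° (elbow-down)
β = atan2(-5.6567,-2.8283) = -116.5649°; ψ = atan2(-6.0000,1.9994) = -71.5706°
θ_1 = β − ψ = -44.9943°
θ_3 = φ − θ_1 − θ_2 = 90.0005° (wrapped to (-180°,180°])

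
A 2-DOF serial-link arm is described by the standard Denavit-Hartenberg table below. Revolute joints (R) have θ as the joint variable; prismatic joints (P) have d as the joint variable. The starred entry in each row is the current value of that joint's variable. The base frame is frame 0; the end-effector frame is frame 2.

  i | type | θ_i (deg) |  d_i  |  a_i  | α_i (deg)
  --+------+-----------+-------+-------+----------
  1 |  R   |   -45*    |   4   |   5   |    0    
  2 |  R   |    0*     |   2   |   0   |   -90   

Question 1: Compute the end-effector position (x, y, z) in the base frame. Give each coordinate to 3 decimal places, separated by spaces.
3.536 -3.536 6.000

after link 1: o_1 = (3.5355, -3.5355, 4.0000)
after link 2: o_2 = (3.5355, -3.5355, 6.0000)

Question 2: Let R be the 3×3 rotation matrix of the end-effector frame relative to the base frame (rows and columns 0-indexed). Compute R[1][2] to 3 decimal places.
0.707

End-effector z-axis (col 2 of R) = (0.7071,0.7071,0.0000)
R[1][2] = 0.7071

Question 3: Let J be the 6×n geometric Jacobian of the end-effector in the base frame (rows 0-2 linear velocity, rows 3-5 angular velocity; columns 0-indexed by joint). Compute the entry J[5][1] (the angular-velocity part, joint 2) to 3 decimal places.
axis z_1 = (0.0000,0.0000,1.0000); lever o_n−o_1 = (0.0000,0.0000,2.0000)
cross product → J_v[:, 1] = (0.0000,0.0000,0.0000)
J_ω[:, 1] = z_1
entry J[5][1] = 1.0000

1.000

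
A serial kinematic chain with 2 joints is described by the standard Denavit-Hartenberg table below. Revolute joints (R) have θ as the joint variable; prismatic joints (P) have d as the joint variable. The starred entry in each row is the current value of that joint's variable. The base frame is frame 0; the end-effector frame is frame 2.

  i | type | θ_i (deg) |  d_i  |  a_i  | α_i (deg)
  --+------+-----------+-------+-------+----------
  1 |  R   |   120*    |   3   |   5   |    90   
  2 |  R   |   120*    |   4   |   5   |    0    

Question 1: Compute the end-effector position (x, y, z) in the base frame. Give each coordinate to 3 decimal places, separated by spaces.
2.214 4.165 7.330

after link 1: o_1 = (-2.5000, 4.3301, 3.0000)
after link 2: o_2 = (2.2141, 4.1651, 7.3301)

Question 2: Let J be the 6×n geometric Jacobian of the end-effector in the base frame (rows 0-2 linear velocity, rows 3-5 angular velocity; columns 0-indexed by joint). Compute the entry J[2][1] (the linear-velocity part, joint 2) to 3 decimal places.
axis z_1 = (0.8660,0.5000,0.0000); lever o_n−o_1 = (4.7141,-0.1651,4.3301)
cross product → J_v[:, 1] = (2.1651,-3.7500,-2.5000)
J_ω[:, 1] = z_1
entry J[2][1] = -2.5000

-2.500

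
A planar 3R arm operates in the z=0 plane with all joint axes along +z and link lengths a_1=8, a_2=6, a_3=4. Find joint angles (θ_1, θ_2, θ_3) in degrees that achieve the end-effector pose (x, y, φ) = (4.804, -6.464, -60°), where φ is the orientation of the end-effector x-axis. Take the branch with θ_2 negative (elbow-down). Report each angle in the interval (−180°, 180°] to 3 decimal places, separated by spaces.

0.003 -150.000 89.997

wrist centre = target − a_3·(cos φ, sin φ) = (2.8040, -2.9999)
cos θ_2 = (16.8618−8²−6²)/(2·8·6) = -0.8660; θ_2 = -149.9997° (elbow-down)
β = atan2(-2.9999,2.8040) = -46.9332°; ψ = atan2(-3.0000,2.8039) = -46.9358°
θ_1 = β − ψ = 0.0026°
θ_3 = φ − θ_1 − θ_2 = 89.9971° (wrapped to (-180°,180°])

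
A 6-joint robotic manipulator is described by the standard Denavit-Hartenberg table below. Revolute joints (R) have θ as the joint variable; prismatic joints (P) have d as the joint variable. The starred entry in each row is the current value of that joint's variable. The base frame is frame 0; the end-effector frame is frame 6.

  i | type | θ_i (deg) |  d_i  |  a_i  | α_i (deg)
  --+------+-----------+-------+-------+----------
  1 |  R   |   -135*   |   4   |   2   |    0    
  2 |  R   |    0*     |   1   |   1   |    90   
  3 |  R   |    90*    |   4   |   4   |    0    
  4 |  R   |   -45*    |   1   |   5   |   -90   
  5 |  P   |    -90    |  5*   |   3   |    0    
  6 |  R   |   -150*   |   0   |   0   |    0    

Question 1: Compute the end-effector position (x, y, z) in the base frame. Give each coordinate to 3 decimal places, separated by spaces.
-7.778 3.536 16.071

after link 1: o_1 = (-1.4142, -1.4142, 4.0000)
after link 2: o_2 = (-2.1213, -2.1213, 5.0000)
after link 3: o_3 = (-4.9497, 0.7071, 9.0000)
after link 4: o_4 = (-8.1569, -1.0858, 12.5355)
after link 5: o_5 = (-7.7782, 3.5355, 16.0711)
after link 6: o_6 = (-7.7782, 3.5355, 16.0711)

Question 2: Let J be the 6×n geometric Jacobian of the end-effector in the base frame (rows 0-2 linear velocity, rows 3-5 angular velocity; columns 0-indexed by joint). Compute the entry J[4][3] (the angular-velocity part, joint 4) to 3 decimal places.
0.707

axis z_3 = (-0.7071,0.7071,0.0000); lever o_n−o_3 = (-2.8284,2.8284,7.0711)
cross product → J_v[:, 3] = (5.0000,5.0000,0.0000)
J_ω[:, 3] = z_3
entry J[4][3] = 0.7071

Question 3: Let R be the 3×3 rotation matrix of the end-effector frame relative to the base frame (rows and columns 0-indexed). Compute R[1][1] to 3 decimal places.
End-effector y-axis (col 1 of R) = (0.0795,0.7866,-0.6124)
R[1][1] = 0.7866

0.787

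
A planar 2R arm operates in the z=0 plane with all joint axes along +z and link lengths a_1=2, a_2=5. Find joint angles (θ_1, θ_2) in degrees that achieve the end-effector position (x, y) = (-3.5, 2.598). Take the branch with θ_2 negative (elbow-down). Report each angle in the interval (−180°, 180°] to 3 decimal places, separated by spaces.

-119.998 -120.001

cos θ_2 = (18.9996−2²−5²)/(2·2·5) = -0.5000; θ_2 = -120.0013° (elbow-down)
β = atan2(2.5980,-3.5000) = 143.4140°; ψ = atan2(-4.3301,-0.5001) = -96.5882°
θ_1 = β − ψ = 240.0022°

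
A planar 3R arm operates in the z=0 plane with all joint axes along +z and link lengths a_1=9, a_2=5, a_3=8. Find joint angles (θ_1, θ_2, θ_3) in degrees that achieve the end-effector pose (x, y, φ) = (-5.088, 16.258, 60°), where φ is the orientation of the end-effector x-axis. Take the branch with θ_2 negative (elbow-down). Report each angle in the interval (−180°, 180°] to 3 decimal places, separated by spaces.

wrist centre = target − a_3·(cos φ, sin φ) = (-9.0880, 9.3298)
cos θ_2 = (169.6369−9²−5²)/(2·9·5) = 0.7071; θ_2 = -45.0025° (elbow-down)
β = atan2(9.3298,-9.0880) = 134.2478°; ψ = atan2(-3.5357,12.5354) = -15.7515°
θ_1 = β − ψ = 149.9993°
θ_3 = φ − θ_1 − θ_2 = -44.9968° (wrapped to (-180°,180°])

149.999 -45.002 -44.997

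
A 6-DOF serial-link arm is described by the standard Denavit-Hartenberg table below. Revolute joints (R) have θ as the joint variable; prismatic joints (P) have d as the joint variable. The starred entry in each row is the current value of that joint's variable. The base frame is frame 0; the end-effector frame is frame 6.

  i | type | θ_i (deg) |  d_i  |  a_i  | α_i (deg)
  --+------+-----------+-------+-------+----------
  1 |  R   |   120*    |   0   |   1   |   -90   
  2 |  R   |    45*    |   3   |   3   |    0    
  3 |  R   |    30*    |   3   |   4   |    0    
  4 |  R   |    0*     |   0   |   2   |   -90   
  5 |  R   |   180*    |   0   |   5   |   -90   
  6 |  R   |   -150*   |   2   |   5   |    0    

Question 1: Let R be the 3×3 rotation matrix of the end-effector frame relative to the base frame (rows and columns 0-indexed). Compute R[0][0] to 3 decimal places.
0.129

End-effector x-axis (col 0 of R) = (0.1294,-0.2241,-0.9659)
R[0][0] = 0.1294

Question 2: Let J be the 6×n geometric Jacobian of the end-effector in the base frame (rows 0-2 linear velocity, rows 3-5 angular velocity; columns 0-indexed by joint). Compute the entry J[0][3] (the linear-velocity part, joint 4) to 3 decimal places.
0.966

axis z_3 = (-0.8660,-0.5000,0.0000); lever o_n−o_3 = (-0.6968,-2.7932,-1.9319)
cross product → J_v[:, 3] = (0.9659,-1.6730,2.0706)
J_ω[:, 3] = z_3
entry J[0][3] = 0.9659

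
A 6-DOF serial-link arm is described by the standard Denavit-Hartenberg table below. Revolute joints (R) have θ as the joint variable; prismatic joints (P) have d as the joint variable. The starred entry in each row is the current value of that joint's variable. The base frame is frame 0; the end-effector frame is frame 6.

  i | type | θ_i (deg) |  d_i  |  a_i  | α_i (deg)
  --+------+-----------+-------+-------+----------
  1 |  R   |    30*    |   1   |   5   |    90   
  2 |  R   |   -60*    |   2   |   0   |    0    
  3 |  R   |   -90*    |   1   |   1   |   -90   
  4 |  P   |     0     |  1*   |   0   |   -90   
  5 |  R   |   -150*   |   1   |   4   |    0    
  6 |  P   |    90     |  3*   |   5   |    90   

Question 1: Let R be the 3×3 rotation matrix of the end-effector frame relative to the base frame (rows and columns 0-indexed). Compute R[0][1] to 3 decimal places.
-0.500

End-effector y-axis (col 1 of R) = (-0.5000,0.8660,-0.0000)
R[0][1] = -0.5000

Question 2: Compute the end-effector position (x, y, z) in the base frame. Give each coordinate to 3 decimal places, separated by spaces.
after link 1: o_1 = (4.3301, 2.5000, 1.0000)
after link 2: o_2 = (5.3301, 0.7679, 1.0000)
after link 3: o_3 = (5.0801, -0.5311, 0.5000)
after link 4: o_4 = (5.5131, -0.2811, -0.3660)
after link 5: o_5 = (8.4772, 2.5849, -0.3660)
after link 6: o_6 = (6.9772, 5.1830, -5.3660)

6.977 5.183 -5.366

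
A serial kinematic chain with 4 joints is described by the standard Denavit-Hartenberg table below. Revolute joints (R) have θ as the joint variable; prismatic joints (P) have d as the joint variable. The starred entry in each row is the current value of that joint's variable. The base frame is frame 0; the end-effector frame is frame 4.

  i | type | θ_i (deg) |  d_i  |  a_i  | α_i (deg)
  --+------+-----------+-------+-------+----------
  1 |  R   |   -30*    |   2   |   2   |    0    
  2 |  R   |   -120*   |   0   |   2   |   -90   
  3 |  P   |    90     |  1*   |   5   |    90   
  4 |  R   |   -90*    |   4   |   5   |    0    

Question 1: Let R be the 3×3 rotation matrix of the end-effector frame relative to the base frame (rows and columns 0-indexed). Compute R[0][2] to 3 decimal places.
End-effector z-axis (col 2 of R) = (-0.8660,-0.5000,0.0000)
R[0][2] = -0.8660

-0.866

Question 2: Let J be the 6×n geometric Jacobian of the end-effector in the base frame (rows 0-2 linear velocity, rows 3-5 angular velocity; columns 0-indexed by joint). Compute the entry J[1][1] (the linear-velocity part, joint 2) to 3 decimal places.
axis z_1 = (0.0000,0.0000,1.0000); lever o_n−o_1 = (-7.1962,0.4641,-5.0000)
cross product → J_v[:, 1] = (-0.4641,-7.1962,0.0000)
J_ω[:, 1] = z_1
entry J[1][1] = -7.1962

-7.196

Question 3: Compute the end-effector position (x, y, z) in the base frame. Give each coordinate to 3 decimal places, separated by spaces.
after link 1: o_1 = (1.7321, -1.0000, 2.0000)
after link 2: o_2 = (0.0000, -2.0000, 2.0000)
after link 3: o_3 = (0.5000, -2.8660, -3.0000)
after link 4: o_4 = (-5.4641, -0.5359, -3.0000)

-5.464 -0.536 -3.000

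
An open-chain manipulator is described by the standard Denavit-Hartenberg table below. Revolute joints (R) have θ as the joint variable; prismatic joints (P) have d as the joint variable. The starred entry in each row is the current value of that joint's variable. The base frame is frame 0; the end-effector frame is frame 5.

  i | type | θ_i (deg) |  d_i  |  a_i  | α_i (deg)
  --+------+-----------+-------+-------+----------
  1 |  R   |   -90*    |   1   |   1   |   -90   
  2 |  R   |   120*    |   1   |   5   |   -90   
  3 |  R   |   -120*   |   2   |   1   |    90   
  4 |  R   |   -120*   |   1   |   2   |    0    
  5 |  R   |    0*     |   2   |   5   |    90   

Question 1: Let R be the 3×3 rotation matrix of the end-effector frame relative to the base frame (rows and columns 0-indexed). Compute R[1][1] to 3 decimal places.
End-effector y-axis (col 1 of R) = (-0.5000,-0.4330,0.7500)
R[1][1] = -0.4330

-0.433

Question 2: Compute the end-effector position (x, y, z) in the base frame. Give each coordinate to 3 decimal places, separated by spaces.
after link 1: o_1 = (0.0000, -1.0000, 1.0000)
after link 2: o_2 = (1.0000, 1.5000, -3.3301)
after link 3: o_3 = (1.8660, 2.9821, -1.8971)
after link 4: o_4 = (0.5000, 1.2990, -2.4462)
after link 5: o_5 = (-2.6651, -2.6920, -4.1937)

-2.665 -2.692 -4.194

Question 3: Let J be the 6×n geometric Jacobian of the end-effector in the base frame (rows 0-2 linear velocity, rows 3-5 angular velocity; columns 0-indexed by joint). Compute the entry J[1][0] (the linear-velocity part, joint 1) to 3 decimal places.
-2.665

axis z_0 = ẑ; lever o_n−o_0 = (-2.6651,-2.6920,-4.1937)
cross product → J_v[:, 0] = (2.6920,-2.6651,0.0000)
J_ω[:, 0] = z_0
entry J[1][0] = -2.6651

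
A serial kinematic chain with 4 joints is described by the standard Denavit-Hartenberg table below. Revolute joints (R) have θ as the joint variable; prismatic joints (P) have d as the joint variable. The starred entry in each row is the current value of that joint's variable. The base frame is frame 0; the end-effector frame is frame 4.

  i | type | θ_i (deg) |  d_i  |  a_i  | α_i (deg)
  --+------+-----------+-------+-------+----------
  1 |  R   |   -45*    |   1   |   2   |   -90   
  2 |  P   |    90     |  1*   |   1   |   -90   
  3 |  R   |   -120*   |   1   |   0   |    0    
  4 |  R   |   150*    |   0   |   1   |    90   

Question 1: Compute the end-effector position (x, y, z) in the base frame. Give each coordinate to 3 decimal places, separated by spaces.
1.061 -0.354 -0.866

after link 1: o_1 = (1.4142, -1.4142, 1.0000)
after link 2: o_2 = (2.1213, -0.7071, 0.0000)
after link 3: o_3 = (1.4142, 0.0000, 0.0000)
after link 4: o_4 = (1.0607, -0.3536, -0.8660)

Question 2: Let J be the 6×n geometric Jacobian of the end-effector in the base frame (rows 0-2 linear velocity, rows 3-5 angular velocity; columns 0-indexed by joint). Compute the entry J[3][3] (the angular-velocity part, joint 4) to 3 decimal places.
-0.707

axis z_3 = (-0.7071,0.7071,-0.0000); lever o_n−o_3 = (-0.3536,-0.3536,-0.8660)
cross product → J_v[:, 3] = (-0.6124,-0.6124,0.5000)
J_ω[:, 3] = z_3
entry J[3][3] = -0.7071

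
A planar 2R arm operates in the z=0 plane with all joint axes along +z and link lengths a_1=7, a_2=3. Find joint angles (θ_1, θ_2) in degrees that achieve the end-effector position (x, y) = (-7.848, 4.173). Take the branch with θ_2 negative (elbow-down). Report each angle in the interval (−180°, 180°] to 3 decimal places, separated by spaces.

cos θ_2 = (79.0050−7²−3²)/(2·7·3) = 0.5001; θ_2 = -59.9921° (elbow-down)
β = atan2(4.1730,-7.8480) = 151.9992°; ψ = atan2(-2.5979,8.5004) = -16.9941°
θ_1 = β − ψ = 168.9933°

168.993 -59.992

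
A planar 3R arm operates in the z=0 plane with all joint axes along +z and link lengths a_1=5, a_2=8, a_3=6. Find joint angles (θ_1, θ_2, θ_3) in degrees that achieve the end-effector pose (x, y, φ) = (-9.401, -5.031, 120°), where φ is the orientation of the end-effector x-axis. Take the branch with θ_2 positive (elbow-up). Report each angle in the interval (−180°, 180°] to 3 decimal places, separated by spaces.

wrist centre = target − a_3·(cos φ, sin φ) = (-6.4010, -10.2272)
cos θ_2 = (145.5674−5²−8²)/(2·5·8) = 0.7071; θ_2 = 45.0011° (elbow-up)
β = atan2(-10.2272,-6.4010) = -122.0417°; ψ = atan2(5.6570,10.6567) = 27.9609°
θ_1 = β − ψ = -150.0026°
θ_3 = φ − θ_1 − θ_2 = -134.9985° (wrapped to (-180°,180°])

-150.003 45.001 -134.998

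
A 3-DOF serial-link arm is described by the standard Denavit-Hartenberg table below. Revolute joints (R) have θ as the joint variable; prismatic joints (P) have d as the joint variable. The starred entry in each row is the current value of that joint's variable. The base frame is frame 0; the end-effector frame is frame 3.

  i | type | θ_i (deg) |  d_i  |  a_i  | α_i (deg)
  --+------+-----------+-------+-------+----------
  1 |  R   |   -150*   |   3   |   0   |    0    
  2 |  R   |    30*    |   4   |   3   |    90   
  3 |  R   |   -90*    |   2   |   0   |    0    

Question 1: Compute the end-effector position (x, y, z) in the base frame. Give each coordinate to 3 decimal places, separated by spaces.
-3.232 -1.598 7.000

after link 1: o_1 = (0.0000, 0.0000, 3.0000)
after link 2: o_2 = (-1.5000, -2.5981, 7.0000)
after link 3: o_3 = (-3.2321, -1.5981, 7.0000)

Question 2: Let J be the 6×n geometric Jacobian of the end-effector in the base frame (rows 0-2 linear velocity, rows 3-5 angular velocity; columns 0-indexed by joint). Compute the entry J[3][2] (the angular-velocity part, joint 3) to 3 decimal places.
-0.866

axis z_2 = (-0.8660,0.5000,0.0000); lever o_n−o_2 = (-1.7321,1.0000,0.0000)
cross product → J_v[:, 2] = (-0.0000,-0.0000,0.0000)
J_ω[:, 2] = z_2
entry J[3][2] = -0.8660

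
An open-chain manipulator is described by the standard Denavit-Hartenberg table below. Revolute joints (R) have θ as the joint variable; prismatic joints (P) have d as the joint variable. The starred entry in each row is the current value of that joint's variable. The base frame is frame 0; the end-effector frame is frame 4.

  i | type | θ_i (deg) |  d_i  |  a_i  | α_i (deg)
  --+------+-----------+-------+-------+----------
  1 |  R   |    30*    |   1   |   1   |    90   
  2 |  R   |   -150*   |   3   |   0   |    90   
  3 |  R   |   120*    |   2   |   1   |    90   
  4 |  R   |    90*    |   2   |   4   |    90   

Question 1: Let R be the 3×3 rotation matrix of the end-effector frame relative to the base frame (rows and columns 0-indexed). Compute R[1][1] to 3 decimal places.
-0.808

End-effector y-axis (col 1 of R) = (-0.3995,-0.8080,-0.4330)
R[1][1] = -0.8080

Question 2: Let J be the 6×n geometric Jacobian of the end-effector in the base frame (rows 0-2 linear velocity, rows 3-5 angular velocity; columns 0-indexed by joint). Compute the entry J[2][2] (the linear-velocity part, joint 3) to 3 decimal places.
axis z_2 = (-0.4330,-0.2500,0.8660); lever o_n−o_2 = (-2.5891,-3.6495,4.5801)
cross product → J_v[:, 2] = (2.0155,-0.2590,0.9330)
J_ω[:, 2] = z_2
entry J[2][2] = 0.9330

0.933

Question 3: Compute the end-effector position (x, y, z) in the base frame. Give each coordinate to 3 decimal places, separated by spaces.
after link 1: o_1 = (0.8660, 0.5000, 1.0000)
after link 2: o_2 = (2.3660, -2.0981, 1.0000)
after link 3: o_3 = (2.3080, -3.1316, 2.9821)
after link 4: o_4 = (-0.2231, -5.7476, 5.5801)

-0.223 -5.748 5.580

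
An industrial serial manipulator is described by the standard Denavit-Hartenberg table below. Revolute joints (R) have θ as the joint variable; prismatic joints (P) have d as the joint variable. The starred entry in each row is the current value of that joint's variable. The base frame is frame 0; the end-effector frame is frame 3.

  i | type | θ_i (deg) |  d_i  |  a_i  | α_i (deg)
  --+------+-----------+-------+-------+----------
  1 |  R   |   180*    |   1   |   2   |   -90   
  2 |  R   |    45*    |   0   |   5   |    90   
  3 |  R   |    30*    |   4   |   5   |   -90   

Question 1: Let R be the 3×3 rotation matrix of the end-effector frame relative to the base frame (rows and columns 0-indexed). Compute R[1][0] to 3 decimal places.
End-effector x-axis (col 0 of R) = (-0.6124,-0.5000,-0.6124)
R[1][0] = -0.5000

-0.500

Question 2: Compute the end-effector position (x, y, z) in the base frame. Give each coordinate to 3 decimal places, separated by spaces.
after link 1: o_1 = (-2.0000, 0.0000, 1.0000)
after link 2: o_2 = (-5.5355, 0.0000, -2.5355)
after link 3: o_3 = (-11.4258, -2.5000, -2.7690)

-11.426 -2.500 -2.769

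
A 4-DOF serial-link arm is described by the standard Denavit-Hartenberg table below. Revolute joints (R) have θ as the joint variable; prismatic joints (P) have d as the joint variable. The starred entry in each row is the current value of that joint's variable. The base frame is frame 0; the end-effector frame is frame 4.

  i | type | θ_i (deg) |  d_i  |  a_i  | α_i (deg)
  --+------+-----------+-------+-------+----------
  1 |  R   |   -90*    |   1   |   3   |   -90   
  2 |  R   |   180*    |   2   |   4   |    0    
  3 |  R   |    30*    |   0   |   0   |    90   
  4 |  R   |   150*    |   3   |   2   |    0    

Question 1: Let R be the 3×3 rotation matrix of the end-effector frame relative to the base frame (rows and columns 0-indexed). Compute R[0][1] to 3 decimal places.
End-effector y-axis (col 1 of R) = (-0.8660,-0.4330,-0.2500)
R[0][1] = -0.8660

-0.866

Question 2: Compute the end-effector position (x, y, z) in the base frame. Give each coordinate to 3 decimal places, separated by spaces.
3.000 1.000 -2.464

after link 1: o_1 = (0.0000, -3.0000, 1.0000)
after link 2: o_2 = (2.0000, 1.0000, 1.0000)
after link 3: o_3 = (2.0000, 1.0000, 1.0000)
after link 4: o_4 = (3.0000, 1.0000, -2.4641)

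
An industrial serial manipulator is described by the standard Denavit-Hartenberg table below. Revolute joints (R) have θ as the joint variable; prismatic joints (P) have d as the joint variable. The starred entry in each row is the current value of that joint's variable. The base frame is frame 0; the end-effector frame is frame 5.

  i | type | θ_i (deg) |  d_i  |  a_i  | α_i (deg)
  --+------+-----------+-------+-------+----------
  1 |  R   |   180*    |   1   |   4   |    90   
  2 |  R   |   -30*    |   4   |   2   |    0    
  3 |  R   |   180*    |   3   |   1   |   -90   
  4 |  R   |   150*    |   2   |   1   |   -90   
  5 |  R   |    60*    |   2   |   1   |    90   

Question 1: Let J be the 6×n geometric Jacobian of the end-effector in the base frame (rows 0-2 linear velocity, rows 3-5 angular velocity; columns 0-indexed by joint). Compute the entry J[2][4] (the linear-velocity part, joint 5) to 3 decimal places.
0.808

axis z_4 = (-0.4330,0.8660,-0.2500); lever o_n−o_4 = (-1.6740,1.4821,0.0335)
cross product → J_v[:, 4] = (0.3995,0.4330,0.8080)
J_ω[:, 4] = z_4
entry J[2][4] = 0.8080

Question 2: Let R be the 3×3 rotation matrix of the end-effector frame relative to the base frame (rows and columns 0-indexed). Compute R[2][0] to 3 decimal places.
End-effector x-axis (col 0 of R) = (-0.8080,-0.2500,0.5335)
R[2][0] = 0.5335

0.533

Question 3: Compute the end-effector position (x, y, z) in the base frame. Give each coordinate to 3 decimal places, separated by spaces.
-6.290 7.982 -1.632

after link 1: o_1 = (-4.0000, 0.0000, 1.0000)
after link 2: o_2 = (-5.7321, 4.0000, 0.0000)
after link 3: o_3 = (-4.8660, 7.0000, 0.5000)
after link 4: o_4 = (-4.6160, 6.5000, -1.6651)
after link 5: o_5 = (-6.2901, 7.9821, -1.6316)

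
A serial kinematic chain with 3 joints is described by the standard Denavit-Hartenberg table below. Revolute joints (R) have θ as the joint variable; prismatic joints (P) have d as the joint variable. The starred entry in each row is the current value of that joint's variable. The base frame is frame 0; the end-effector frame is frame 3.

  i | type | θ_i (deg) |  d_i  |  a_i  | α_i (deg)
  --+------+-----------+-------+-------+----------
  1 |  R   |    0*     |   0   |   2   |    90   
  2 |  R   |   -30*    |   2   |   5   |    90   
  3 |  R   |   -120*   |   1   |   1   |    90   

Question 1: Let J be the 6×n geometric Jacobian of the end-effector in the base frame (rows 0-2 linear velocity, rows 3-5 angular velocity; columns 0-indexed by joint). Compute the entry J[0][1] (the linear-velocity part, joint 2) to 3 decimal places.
3.116

axis z_1 = (0.0000,-1.0000,0.0000); lever o_n−o_1 = (3.3971,-1.1340,-3.1160)
cross product → J_v[:, 1] = (3.1160,0.0000,3.3971)
J_ω[:, 1] = z_1
entry J[0][1] = 3.1160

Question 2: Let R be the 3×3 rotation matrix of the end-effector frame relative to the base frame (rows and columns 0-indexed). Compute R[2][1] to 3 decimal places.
-0.866

End-effector y-axis (col 1 of R) = (-0.5000,-0.0000,-0.8660)
R[2][1] = -0.8660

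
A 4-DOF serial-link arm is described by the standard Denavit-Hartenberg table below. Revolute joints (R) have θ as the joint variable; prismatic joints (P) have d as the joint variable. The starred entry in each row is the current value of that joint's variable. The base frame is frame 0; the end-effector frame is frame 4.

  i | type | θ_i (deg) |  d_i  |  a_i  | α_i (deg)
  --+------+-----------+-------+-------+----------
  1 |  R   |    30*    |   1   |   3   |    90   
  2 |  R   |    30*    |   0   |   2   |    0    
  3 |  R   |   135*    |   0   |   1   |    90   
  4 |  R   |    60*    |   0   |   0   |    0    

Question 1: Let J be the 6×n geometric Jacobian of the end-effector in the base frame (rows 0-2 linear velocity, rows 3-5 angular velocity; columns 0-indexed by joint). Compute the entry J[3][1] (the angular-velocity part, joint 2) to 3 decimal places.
0.500

axis z_1 = (0.5000,-0.8660,0.0000); lever o_n−o_1 = (0.6635,0.3831,1.2588)
cross product → J_v[:, 1] = (-1.0902,-0.6294,0.7661)
J_ω[:, 1] = z_1
entry J[3][1] = 0.5000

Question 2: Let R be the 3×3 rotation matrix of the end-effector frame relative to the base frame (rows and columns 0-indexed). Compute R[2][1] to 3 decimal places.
-0.224

End-effector y-axis (col 1 of R) = (0.9744,-0.0148,-0.2241)
R[2][1] = -0.2241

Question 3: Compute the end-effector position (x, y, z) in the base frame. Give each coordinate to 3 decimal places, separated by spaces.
3.262 1.883 2.259

after link 1: o_1 = (2.5981, 1.5000, 1.0000)
after link 2: o_2 = (4.0981, 2.3660, 2.0000)
after link 3: o_3 = (3.2616, 1.8831, 2.2588)
after link 4: o_4 = (3.2616, 1.8831, 2.2588)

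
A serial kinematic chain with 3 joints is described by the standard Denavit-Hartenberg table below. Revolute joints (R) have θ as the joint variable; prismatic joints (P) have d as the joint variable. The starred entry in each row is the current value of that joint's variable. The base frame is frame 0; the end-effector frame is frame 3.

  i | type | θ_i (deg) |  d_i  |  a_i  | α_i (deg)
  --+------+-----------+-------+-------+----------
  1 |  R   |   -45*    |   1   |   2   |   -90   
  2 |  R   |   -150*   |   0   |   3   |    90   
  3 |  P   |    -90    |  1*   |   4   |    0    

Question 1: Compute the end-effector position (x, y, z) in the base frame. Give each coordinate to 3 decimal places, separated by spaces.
after link 1: o_1 = (1.4142, -1.4142, 1.0000)
after link 2: o_2 = (-0.4229, 0.4229, 2.5000)
after link 3: o_3 = (-3.6049, -2.0520, 1.6340)

-3.605 -2.052 1.634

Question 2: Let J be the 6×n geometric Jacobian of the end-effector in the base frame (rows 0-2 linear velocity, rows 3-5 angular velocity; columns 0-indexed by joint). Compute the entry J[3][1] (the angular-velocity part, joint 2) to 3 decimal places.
0.707

axis z_1 = (0.7071,0.7071,0.0000); lever o_n−o_1 = (-5.0191,-0.6378,0.6340)
cross product → J_v[:, 1] = (0.4483,-0.4483,3.0981)
J_ω[:, 1] = z_1
entry J[3][1] = 0.7071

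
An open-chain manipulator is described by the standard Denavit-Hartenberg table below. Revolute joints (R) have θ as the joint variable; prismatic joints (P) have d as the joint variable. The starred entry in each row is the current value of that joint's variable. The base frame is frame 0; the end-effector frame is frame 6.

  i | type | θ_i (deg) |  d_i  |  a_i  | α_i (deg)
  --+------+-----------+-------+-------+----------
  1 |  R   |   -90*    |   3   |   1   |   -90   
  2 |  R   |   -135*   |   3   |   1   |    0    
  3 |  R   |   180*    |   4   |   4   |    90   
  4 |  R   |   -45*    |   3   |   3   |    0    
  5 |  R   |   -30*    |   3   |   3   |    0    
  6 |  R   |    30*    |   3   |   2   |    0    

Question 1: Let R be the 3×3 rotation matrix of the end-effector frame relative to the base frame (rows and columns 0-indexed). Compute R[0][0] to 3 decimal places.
End-effector x-axis (col 0 of R) = (-0.7071,-0.5000,-0.5000)
R[0][0] = -0.7071

-0.707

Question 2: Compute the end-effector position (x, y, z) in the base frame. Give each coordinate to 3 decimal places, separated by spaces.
after link 1: o_1 = (0.0000, -1.0000, 3.0000)
after link 2: o_2 = (3.0000, -0.2929, 3.7071)
after link 3: o_3 = (7.0000, -3.1213, 0.8787)
after link 4: o_4 = (4.8787, -6.7426, 1.5000)
after link 5: o_5 = (1.9809, -9.4130, 3.0723)
after link 6: o_6 = (0.5667, -12.5343, 4.1936)

0.567 -12.534 4.194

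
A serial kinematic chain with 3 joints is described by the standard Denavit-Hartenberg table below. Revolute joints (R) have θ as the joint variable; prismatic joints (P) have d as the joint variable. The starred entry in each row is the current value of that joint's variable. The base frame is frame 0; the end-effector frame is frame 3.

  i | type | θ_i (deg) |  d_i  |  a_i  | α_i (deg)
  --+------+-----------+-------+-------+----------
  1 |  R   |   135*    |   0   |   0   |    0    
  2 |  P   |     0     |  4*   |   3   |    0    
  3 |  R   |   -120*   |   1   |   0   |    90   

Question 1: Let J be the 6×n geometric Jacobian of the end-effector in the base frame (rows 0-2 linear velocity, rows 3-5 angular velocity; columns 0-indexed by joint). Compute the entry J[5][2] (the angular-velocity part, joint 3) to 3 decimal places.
axis z_2 = (0.0000,0.0000,1.0000); lever o_n−o_2 = (0.0000,0.0000,1.0000)
cross product → J_v[:, 2] = (0.0000,0.0000,0.0000)
J_ω[:, 2] = z_2
entry J[5][2] = 1.0000

1.000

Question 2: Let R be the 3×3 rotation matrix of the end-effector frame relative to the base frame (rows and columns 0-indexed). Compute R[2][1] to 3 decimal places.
End-effector y-axis (col 1 of R) = (-0.0000,0.0000,1.0000)
R[2][1] = 1.0000

1.000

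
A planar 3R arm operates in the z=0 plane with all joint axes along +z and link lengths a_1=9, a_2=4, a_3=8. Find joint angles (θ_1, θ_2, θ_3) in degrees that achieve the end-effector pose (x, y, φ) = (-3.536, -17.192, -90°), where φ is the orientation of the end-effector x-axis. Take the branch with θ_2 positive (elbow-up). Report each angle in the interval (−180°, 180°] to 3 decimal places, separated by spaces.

wrist centre = target − a_3·(cos φ, sin φ) = (-3.5360, -9.1920)
cos θ_2 = (96.9962−9²−4²)/(2·9·4) = -0.0001; θ_2 = 90.0031° (elbow-up)
β = atan2(-9.1920,-3.5360) = -111.0409°; ψ = atan2(4.0000,8.9998) = 23.9630°
θ_1 = β − ψ = -135.0038°
θ_3 = φ − θ_1 − θ_2 = -44.9992° (wrapped to (-180°,180°])

-135.004 90.003 -44.999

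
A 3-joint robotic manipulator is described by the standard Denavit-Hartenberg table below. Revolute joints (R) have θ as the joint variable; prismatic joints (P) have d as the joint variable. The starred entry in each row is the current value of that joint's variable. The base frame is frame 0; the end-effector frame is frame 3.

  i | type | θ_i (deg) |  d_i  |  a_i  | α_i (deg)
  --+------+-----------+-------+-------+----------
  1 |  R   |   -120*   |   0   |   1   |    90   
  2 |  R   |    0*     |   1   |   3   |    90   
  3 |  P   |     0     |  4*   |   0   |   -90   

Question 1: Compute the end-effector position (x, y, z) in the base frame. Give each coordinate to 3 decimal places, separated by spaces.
-2.866 -2.964 -4.000

after link 1: o_1 = (-0.5000, -0.8660, 0.0000)
after link 2: o_2 = (-2.8660, -2.9641, 0.0000)
after link 3: o_3 = (-2.8660, -2.9641, -4.0000)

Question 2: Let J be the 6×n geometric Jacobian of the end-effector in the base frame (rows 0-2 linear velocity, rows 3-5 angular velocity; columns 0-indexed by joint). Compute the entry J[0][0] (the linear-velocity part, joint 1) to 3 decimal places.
2.964

axis z_0 = ẑ; lever o_n−o_0 = (-2.8660,-2.9641,-4.0000)
cross product → J_v[:, 0] = (2.9641,-2.8660,0.0000)
J_ω[:, 0] = z_0
entry J[0][0] = 2.9641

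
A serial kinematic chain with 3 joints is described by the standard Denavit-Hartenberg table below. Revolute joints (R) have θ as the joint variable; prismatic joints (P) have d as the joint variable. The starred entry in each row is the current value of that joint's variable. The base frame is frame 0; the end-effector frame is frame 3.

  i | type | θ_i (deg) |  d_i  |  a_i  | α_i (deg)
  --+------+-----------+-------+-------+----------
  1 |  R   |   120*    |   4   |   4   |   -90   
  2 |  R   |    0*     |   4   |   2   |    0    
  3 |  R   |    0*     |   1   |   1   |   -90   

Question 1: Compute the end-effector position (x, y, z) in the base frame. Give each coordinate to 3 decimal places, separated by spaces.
-7.830 3.562 4.000

after link 1: o_1 = (-2.0000, 3.4641, 4.0000)
after link 2: o_2 = (-6.4641, 3.1962, 4.0000)
after link 3: o_3 = (-7.8301, 3.5622, 4.0000)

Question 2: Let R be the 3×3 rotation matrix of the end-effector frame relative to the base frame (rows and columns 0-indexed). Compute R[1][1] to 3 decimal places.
End-effector y-axis (col 1 of R) = (0.8660,0.5000,-0.0000)
R[1][1] = 0.5000

0.500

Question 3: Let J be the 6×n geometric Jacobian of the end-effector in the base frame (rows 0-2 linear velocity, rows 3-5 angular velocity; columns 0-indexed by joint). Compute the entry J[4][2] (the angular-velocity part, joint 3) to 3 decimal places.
axis z_2 = (-0.8660,-0.5000,0.0000); lever o_n−o_2 = (-1.3660,0.3660,0.0000)
cross product → J_v[:, 2] = (-0.0000,-0.0000,-1.0000)
J_ω[:, 2] = z_2
entry J[4][2] = -0.5000

-0.500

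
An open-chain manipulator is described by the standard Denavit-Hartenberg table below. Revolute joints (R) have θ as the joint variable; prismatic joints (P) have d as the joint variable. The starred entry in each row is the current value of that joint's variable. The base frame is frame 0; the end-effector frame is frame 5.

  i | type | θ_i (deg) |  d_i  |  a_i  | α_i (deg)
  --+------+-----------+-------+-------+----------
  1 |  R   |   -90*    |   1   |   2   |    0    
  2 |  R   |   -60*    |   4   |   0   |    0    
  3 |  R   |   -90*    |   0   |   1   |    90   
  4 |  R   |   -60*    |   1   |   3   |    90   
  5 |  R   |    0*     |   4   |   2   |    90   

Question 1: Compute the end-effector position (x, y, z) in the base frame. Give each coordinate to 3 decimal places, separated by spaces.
0.848 -1.469 -1.330

after link 1: o_1 = (0.0000, -2.0000, 1.0000)
after link 2: o_2 = (0.0000, -2.0000, 5.0000)
after link 3: o_3 = (-0.5000, -1.1340, 5.0000)
after link 4: o_4 = (-0.3840, 0.6651, 2.4019)
after link 5: o_5 = (0.8481, -1.4689, -1.3301)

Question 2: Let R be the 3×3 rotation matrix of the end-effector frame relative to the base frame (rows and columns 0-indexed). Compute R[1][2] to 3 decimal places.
-0.500

End-effector z-axis (col 2 of R) = (-0.8660,-0.5000,-0.0000)
R[1][2] = -0.5000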